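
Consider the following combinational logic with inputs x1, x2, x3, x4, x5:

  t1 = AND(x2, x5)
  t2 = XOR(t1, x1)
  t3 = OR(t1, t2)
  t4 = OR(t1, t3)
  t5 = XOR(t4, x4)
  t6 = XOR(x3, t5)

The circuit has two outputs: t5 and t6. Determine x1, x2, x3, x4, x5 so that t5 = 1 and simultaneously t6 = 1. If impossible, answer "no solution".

Check with x1=1 x2=1 x3=0 x4=0 x5=1:
t1 = AND(x2, x5) = AND(1, 1) = 1
t2 = XOR(t1, x1) = XOR(1, 1) = 0
t3 = OR(t1, t2) = OR(1, 0) = 1
t4 = OR(t1, t3) = OR(1, 1) = 1
t5 = XOR(t4, x4) = XOR(1, 0) = 1
t6 = XOR(x3, t5) = XOR(0, 1) = 1
So t5 = 1 and t6 = 1.

x1=1 x2=1 x3=0 x4=0 x5=1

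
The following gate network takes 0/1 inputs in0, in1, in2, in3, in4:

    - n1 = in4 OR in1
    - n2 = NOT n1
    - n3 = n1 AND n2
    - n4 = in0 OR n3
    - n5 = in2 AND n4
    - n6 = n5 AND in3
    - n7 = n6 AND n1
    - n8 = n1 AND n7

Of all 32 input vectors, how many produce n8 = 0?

29

n8 = n1 AND n7 must be 0, so at least one of n1, n7 is 0.
Enumerating the 32 input combinations, 29 give n8 = 0 and 3 give n8 = 1.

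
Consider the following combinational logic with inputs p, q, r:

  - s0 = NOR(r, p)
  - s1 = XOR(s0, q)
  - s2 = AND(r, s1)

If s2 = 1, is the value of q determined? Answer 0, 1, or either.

s2 = AND(r, s1) must be 1, so both r = 1 and s1 = 1.
Every assignment with s2 = 1 has q = 1; there are 2 such assignment(s).
  p=0, q=1, r=1
  p=1, q=1, r=1

1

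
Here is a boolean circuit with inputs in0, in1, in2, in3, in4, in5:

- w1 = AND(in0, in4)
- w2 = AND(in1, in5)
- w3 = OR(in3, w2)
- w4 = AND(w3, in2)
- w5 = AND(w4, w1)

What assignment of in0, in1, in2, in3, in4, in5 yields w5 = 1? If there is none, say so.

w5 = AND(w4, w1) must be 1, so both w4 = 1 and w1 = 1.
w4 = AND(w3, in2) must be 1, so both w3 = 1 and in2 = 1.
w1 = AND(in0, in4) must be 1, so both in0 = 1 and in4 = 1.
Check with in0=1, in1=1, in2=1, in3=0, in4=1, in5=1:
w1 = AND(in0, in4) = AND(1, 1) = 1
w2 = AND(in1, in5) = AND(1, 1) = 1
w3 = OR(in3, w2) = OR(0, 1) = 1
w4 = AND(w3, in2) = AND(1, 1) = 1
w5 = AND(w4, w1) = AND(1, 1) = 1
So w5 = 1 as required.

in0=1, in1=1, in2=1, in3=0, in4=1, in5=1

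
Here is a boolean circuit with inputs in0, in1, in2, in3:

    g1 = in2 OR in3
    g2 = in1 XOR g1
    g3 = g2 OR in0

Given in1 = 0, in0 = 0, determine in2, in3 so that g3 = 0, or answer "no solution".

g3 = g2 OR in0 must be 0, so both g2 = 0 and in0 = 0.
Check with in1 = 0, in0 = 0 and in2=0, in3=0:
g1 = in2 OR in3 = 0 OR 0 = 0
g2 = in1 XOR g1 = 0 XOR 0 = 0
g3 = g2 OR in0 = 0 OR 0 = 0
So g3 = 0.

in2=0, in3=0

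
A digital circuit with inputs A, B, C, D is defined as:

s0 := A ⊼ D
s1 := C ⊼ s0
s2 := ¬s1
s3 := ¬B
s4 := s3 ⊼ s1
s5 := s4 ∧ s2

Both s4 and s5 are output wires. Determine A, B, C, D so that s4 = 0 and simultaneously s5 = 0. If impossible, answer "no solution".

Check with A=1, B=0, C=1, D=1:
s0 = A ⊼ D = 1 ⊼ 1 = 0
s1 = C ⊼ s0 = 1 ⊼ 0 = 1
s2 = ¬s1 = ¬1 = 0
s3 = ¬B = ¬0 = 1
s4 = s3 ⊼ s1 = 1 ⊼ 1 = 0
s5 = s4 ∧ s2 = 0 ∧ 0 = 0
So s4 = 0 and s5 = 0.

A=1, B=0, C=1, D=1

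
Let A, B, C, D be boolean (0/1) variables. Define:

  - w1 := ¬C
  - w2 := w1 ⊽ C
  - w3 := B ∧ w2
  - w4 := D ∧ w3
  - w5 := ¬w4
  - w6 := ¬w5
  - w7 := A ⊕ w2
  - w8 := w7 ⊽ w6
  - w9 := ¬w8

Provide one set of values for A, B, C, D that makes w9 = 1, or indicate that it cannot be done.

Check with A=1, B=0, C=1, D=0:
w1 = ¬C = ¬1 = 0
w2 = w1 ⊽ C = 0 ⊽ 1 = 0
w3 = B ∧ w2 = 0 ∧ 0 = 0
w4 = D ∧ w3 = 0 ∧ 0 = 0
w5 = ¬w4 = ¬0 = 1
w6 = ¬w5 = ¬1 = 0
w7 = A ⊕ w2 = 1 ⊕ 0 = 1
w8 = w7 ⊽ w6 = 1 ⊽ 0 = 0
w9 = ¬w8 = ¬0 = 1
So w9 = 1 as required.

A=1, B=0, C=1, D=0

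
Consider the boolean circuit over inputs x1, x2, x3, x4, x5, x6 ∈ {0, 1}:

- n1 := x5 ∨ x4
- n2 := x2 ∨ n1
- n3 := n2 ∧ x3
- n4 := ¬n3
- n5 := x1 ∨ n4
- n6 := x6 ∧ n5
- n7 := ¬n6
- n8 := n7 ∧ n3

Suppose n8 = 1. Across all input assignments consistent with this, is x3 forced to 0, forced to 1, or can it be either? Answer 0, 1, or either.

n8 = n7 ∧ n3 must be 1, so both n7 = 1 and n3 = 1.
n7 = ¬n6 must be 1, so n6 = 0.
Every assignment with n8 = 1 has x3 = 1; there are 21 such assignment(s).

1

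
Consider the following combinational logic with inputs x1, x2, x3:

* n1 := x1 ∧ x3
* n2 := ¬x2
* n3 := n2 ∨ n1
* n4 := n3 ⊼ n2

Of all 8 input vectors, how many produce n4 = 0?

4

n4 = n3 ⊼ n2 must be 0, so both n3 = 1 and n2 = 1.
Satisfying assignments:
  x1=0, x2=0, x3=0
  x1=0, x2=0, x3=1
  x1=1, x2=0, x3=0
  x1=1, x2=0, x3=1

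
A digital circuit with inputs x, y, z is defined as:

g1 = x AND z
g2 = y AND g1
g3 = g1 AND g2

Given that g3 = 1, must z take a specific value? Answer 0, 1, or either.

1

g3 = g1 AND g2 must be 1, so both g1 = 1 and g2 = 1.
Every assignment with g3 = 1 has z = 1; there are 1 such assignment(s).
  x=1, y=1, z=1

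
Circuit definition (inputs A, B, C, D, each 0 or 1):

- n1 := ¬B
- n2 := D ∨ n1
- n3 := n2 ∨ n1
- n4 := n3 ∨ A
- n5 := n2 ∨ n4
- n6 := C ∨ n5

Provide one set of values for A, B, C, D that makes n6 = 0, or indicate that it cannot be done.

n6 = C ∨ n5 must be 0, so both C = 0 and n5 = 0.
Check with A=0, B=1, C=0, D=0:
n1 = ¬B = ¬1 = 0
n2 = D ∨ n1 = 0 ∨ 0 = 0
n3 = n2 ∨ n1 = 0 ∨ 0 = 0
n4 = n3 ∨ A = 0 ∨ 0 = 0
n5 = n2 ∨ n4 = 0 ∨ 0 = 0
n6 = C ∨ n5 = 0 ∨ 0 = 0
So n6 = 0 as required.

A=0, B=1, C=0, D=0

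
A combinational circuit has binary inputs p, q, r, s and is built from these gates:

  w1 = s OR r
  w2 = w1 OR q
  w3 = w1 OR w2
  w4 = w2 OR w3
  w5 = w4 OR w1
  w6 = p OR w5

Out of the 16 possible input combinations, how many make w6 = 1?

w6 = p OR w5 must be 1, so at least one of p, w5 is 1.
Enumerating the 16 input combinations, 15 give w6 = 1 and 1 give w6 = 0.

15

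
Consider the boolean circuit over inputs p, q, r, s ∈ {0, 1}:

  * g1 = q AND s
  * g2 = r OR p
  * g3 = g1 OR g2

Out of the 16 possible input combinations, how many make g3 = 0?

3

g3 = g1 OR g2 must be 0, so both g1 = 0 and g2 = 0.
g1 = q AND s must be 0, so at least one of q, s is 0.
g2 = r OR p must be 0, so both r = 0 and p = 0.
Satisfying assignments:
  p=0, q=0, r=0, s=0
  p=0, q=0, r=0, s=1
  p=0, q=1, r=0, s=0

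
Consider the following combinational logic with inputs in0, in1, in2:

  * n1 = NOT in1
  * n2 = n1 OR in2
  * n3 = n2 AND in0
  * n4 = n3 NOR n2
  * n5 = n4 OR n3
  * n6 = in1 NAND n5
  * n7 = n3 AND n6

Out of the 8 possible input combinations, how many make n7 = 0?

n7 = n3 AND n6 must be 0, so at least one of n3, n6 is 0.
Satisfying assignments:
  in0=0, in1=0, in2=0
  in0=0, in1=0, in2=1
  in0=0, in1=1, in2=0
  in0=0, in1=1, in2=1
  in0=1, in1=1, in2=0
  in0=1, in1=1, in2=1

6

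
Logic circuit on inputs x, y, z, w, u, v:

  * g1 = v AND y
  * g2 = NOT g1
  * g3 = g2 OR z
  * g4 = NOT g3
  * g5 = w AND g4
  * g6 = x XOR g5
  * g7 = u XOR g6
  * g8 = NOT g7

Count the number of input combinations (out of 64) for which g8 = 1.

32

g8 = NOT g7 must be 1, so g7 = 0.
Enumerating the 64 input combinations, 32 give g8 = 1 and 32 give g8 = 0.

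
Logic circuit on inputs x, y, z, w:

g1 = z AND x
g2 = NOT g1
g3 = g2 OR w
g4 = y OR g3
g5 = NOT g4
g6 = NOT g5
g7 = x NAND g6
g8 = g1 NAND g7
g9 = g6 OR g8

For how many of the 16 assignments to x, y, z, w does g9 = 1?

g9 = g6 OR g8 must be 1, so at least one of g6, g8 is 1.
Enumerating the 16 input combinations, 15 give g9 = 1 and 1 give g9 = 0.

15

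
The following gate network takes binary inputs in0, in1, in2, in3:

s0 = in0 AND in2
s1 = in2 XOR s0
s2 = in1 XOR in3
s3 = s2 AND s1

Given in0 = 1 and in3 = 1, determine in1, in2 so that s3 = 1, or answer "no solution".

no solution exists

With in0 = 1 and in3 = 1 fixed, none of the 4 settings of in1, in2 give s3 = 1.
For example, with in1=0, in2=0:
s0 = in0 AND in2 = 1 AND 0 = 0
s1 = in2 XOR s0 = 0 XOR 0 = 0
s2 = in1 XOR in3 = 0 XOR 1 = 1
s3 = s2 AND s1 = 1 AND 0 = 0
giving s3 = 0 ≠ 1.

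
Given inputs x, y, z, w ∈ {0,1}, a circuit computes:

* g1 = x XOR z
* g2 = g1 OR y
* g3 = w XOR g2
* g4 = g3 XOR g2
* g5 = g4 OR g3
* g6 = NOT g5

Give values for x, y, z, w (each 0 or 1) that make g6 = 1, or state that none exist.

x=1, y=0, z=1, w=0

g6 = NOT g5 must be 1, so g5 = 0.
g5 = g4 OR g3 must be 0, so both g4 = 0 and g3 = 0.
Check with x=1, y=0, z=1, w=0:
g1 = x XOR z = 1 XOR 1 = 0
g2 = g1 OR y = 0 OR 0 = 0
g3 = w XOR g2 = 0 XOR 0 = 0
g4 = g3 XOR g2 = 0 XOR 0 = 0
g5 = g4 OR g3 = 0 OR 0 = 0
g6 = NOT g5 = NOT 0 = 1
So g6 = 1 as required.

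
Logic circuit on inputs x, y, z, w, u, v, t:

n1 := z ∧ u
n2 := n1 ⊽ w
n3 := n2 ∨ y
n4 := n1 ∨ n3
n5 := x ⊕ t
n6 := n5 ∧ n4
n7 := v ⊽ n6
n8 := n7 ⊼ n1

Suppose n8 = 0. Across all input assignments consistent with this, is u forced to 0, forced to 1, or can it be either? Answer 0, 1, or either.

n8 = n7 ⊼ n1 must be 0, so both n7 = 1 and n1 = 1.
Every assignment with n8 = 0 has u = 1; there are 8 such assignment(s).

1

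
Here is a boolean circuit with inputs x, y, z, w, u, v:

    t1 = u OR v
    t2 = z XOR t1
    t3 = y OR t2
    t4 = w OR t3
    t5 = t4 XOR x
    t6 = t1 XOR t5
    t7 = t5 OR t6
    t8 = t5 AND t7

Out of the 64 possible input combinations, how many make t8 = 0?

t8 = t5 AND t7 must be 0, so at least one of t5, t7 is 0.
Enumerating the 64 input combinations, 32 give t8 = 0 and 32 give t8 = 1.

32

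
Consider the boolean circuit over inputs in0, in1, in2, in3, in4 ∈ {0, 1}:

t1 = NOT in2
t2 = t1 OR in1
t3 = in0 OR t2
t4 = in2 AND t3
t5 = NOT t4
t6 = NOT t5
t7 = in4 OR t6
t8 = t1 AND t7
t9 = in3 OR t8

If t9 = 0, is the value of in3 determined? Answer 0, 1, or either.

0

t9 = in3 OR t8 must be 0, so both in3 = 0 and t8 = 0.
t8 = t1 AND t7 must be 0, so at least one of t1, t7 is 0.
Every assignment with t9 = 0 has in3 = 0; there are 12 such assignment(s).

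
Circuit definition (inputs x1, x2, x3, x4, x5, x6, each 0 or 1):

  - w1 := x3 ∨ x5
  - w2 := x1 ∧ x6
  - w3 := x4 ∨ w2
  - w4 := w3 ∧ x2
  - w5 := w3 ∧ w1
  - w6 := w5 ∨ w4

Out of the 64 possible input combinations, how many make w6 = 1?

35

w6 = w5 ∨ w4 must be 1, so at least one of w5, w4 is 1.
Enumerating the 64 input combinations, 35 give w6 = 1 and 29 give w6 = 0.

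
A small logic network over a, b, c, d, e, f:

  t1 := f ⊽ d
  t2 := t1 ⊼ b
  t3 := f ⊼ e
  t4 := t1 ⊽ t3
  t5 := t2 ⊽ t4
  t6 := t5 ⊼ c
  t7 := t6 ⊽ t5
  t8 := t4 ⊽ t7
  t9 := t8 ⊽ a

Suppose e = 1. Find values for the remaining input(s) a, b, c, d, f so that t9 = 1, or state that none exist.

a=0, b=0, c=1, d=0, f=1

Check with e = 1 and a=0, b=0, c=1, d=0, f=1:
t1 = f ⊽ d = 1 ⊽ 0 = 0
t2 = t1 ⊼ b = 0 ⊼ 0 = 1
t3 = f ⊼ e = 1 ⊼ 1 = 0
t4 = t1 ⊽ t3 = 0 ⊽ 0 = 1
t5 = t2 ⊽ t4 = 1 ⊽ 1 = 0
t6 = t5 ⊼ c = 0 ⊼ 1 = 1
t7 = t6 ⊽ t5 = 1 ⊽ 0 = 0
t8 = t4 ⊽ t7 = 1 ⊽ 0 = 0
t9 = t8 ⊽ a = 0 ⊽ 0 = 1
So t9 = 1.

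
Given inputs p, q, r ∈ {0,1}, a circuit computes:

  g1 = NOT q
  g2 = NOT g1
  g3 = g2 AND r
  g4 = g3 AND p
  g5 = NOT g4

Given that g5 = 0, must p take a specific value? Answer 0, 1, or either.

1

g5 = NOT g4 must be 0, so g4 = 1.
Every assignment with g5 = 0 has p = 1; there are 1 such assignment(s).
  p=1, q=1, r=1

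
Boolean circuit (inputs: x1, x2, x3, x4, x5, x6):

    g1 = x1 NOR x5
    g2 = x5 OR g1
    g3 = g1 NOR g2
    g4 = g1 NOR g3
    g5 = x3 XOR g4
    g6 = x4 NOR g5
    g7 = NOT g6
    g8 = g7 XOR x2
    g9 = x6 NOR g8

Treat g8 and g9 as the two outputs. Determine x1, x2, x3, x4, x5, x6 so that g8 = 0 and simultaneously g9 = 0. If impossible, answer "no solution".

Check with x1=1 x2=0 x3=1 x4=0 x5=1 x6=1:
g1 = x1 NOR x5 = 1 NOR 1 = 0
g2 = x5 OR g1 = 1 OR 0 = 1
g3 = g1 NOR g2 = 0 NOR 1 = 0
g4 = g1 NOR g3 = 0 NOR 0 = 1
g5 = x3 XOR g4 = 1 XOR 1 = 0
g6 = x4 NOR g5 = 0 NOR 0 = 1
g7 = NOT g6 = NOT 1 = 0
g8 = g7 XOR x2 = 0 XOR 0 = 0
g9 = x6 NOR g8 = 1 NOR 0 = 0
So g8 = 0 and g9 = 0.

x1=1 x2=0 x3=1 x4=0 x5=1 x6=1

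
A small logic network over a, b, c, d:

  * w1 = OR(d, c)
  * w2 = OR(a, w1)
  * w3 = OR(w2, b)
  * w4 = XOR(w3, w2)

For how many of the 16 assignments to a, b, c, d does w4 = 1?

1

w4 = XOR(w3, w2) must be 1, so w3 and w2 differ.
Enumerating the 16 input combinations, 1 give w4 = 1 and 15 give w4 = 0.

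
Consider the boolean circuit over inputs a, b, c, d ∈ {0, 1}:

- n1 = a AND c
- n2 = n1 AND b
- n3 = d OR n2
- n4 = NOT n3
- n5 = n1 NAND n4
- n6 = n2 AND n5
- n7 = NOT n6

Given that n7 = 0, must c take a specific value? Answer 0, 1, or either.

1

n7 = NOT n6 must be 0, so n6 = 1.
n6 = n2 AND n5 must be 1, so both n2 = 1 and n5 = 1.
Every assignment with n7 = 0 has c = 1; there are 2 such assignment(s).
  a=1, b=1, c=1, d=0
  a=1, b=1, c=1, d=1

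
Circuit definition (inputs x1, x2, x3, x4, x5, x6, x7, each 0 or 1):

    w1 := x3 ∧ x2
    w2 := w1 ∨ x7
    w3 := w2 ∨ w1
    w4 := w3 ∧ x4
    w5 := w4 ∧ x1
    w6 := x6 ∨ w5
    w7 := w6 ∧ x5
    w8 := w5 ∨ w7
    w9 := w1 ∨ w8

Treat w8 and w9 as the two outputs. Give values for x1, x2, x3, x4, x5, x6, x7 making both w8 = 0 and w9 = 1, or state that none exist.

Check with x1=1, x2=1, x3=1, x4=0, x5=0, x6=1, x7=0:
w1 = x3 ∧ x2 = 1 ∧ 1 = 1
w2 = w1 ∨ x7 = 1 ∨ 0 = 1
w3 = w2 ∨ w1 = 1 ∨ 1 = 1
w4 = w3 ∧ x4 = 1 ∧ 0 = 0
w5 = w4 ∧ x1 = 0 ∧ 1 = 0
w6 = x6 ∨ w5 = 1 ∨ 0 = 1
w7 = w6 ∧ x5 = 1 ∧ 0 = 0
w8 = w5 ∨ w7 = 0 ∨ 0 = 0
w9 = w1 ∨ w8 = 1 ∨ 0 = 1
So w8 = 0 and w9 = 1.

x1=1, x2=1, x3=1, x4=0, x5=0, x6=1, x7=0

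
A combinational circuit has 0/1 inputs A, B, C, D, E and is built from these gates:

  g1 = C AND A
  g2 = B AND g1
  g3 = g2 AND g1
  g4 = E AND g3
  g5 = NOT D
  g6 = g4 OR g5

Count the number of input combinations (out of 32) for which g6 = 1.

g6 = g4 OR g5 must be 1, so at least one of g4, g5 is 1.
Enumerating the 32 input combinations, 17 give g6 = 1 and 15 give g6 = 0.

17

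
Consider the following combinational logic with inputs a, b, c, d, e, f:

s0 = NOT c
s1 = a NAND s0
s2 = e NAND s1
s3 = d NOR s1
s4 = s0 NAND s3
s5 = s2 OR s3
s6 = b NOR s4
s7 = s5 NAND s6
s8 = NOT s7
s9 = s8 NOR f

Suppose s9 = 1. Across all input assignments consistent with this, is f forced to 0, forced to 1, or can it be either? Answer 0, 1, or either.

0

s9 = s8 NOR f must be 1, so both s8 = 0 and f = 0.
s8 = NOT s7 must be 0, so s7 = 1.
Every assignment with s9 = 1 has f = 0; there are 30 such assignment(s).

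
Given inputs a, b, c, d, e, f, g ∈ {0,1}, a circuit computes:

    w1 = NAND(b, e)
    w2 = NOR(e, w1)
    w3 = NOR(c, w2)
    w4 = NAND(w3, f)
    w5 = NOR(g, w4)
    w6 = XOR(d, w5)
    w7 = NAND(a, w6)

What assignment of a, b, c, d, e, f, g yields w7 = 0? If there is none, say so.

Check with a=1, b=1, c=1, d=1, e=0, f=1, g=1:
w1 = NAND(b, e) = NAND(1, 0) = 1
w2 = NOR(e, w1) = NOR(0, 1) = 0
w3 = NOR(c, w2) = NOR(1, 0) = 0
w4 = NAND(w3, f) = NAND(0, 1) = 1
w5 = NOR(g, w4) = NOR(1, 1) = 0
w6 = XOR(d, w5) = XOR(1, 0) = 1
w7 = NAND(a, w6) = NAND(1, 1) = 0
So w7 = 0 as required.

a=1, b=1, c=1, d=1, e=0, f=1, g=1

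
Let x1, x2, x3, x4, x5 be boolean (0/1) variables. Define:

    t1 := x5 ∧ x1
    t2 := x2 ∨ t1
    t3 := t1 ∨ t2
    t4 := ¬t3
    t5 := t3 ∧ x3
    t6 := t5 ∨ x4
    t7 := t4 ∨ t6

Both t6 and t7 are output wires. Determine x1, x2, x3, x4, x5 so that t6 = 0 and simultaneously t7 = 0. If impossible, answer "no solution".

Check with x1=1, x2=0, x3=0, x4=0, x5=1:
t1 = x5 ∧ x1 = 1 ∧ 1 = 1
t2 = x2 ∨ t1 = 0 ∨ 1 = 1
t3 = t1 ∨ t2 = 1 ∨ 1 = 1
t4 = ¬t3 = ¬1 = 0
t5 = t3 ∧ x3 = 1 ∧ 0 = 0
t6 = t5 ∨ x4 = 0 ∨ 0 = 0
t7 = t4 ∨ t6 = 0 ∨ 0 = 0
So t6 = 0 and t7 = 0.

x1=1, x2=0, x3=0, x4=0, x5=1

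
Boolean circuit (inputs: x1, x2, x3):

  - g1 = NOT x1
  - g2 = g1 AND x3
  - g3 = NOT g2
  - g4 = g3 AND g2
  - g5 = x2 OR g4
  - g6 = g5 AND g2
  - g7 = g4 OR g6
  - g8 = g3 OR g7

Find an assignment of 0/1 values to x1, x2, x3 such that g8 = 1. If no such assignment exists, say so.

Check with x1=1, x2=0, x3=0:
g1 = NOT x1 = NOT 1 = 0
g2 = g1 AND x3 = 0 AND 0 = 0
g3 = NOT g2 = NOT 0 = 1
g4 = g3 AND g2 = 1 AND 0 = 0
g5 = x2 OR g4 = 0 OR 0 = 0
g6 = g5 AND g2 = 0 AND 0 = 0
g7 = g4 OR g6 = 0 OR 0 = 0
g8 = g3 OR g7 = 1 OR 0 = 1
So g8 = 1 as required.

x1=1, x2=0, x3=0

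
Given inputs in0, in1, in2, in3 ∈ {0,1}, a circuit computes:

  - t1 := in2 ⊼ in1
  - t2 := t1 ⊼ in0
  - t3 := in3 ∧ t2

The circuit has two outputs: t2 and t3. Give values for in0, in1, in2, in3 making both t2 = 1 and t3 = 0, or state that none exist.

in0=0, in1=0, in2=0, in3=0

Check with in0=0, in1=0, in2=0, in3=0:
t1 = in2 ⊼ in1 = 0 ⊼ 0 = 1
t2 = t1 ⊼ in0 = 1 ⊼ 0 = 1
t3 = in3 ∧ t2 = 0 ∧ 1 = 0
So t2 = 1 and t3 = 0.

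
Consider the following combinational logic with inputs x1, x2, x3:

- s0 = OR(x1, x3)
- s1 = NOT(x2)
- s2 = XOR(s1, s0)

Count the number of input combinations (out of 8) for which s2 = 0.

4

s2 = XOR(s1, s0) must be 0, so s1 and s0 are equal.
Satisfying assignments:
  x1=0, x2=0, x3=1
  x1=0, x2=1, x3=0
  x1=1, x2=0, x3=0
  x1=1, x2=0, x3=1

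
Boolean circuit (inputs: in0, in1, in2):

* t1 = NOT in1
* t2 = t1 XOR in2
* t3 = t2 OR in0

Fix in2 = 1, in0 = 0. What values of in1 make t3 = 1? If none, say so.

Check with in2 = 1, in0 = 0 and in1=1:
t1 = NOT in1 = NOT 1 = 0
t2 = t1 XOR in2 = 0 XOR 1 = 1
t3 = t2 OR in0 = 1 OR 0 = 1
So t3 = 1.

in1=1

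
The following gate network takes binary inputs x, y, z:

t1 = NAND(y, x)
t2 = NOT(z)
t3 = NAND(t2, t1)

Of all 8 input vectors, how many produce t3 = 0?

t3 = NAND(t2, t1) must be 0, so both t2 = 1 and t1 = 1.
t2 = NOT(z) must be 1, so z = 0.
t1 = NAND(y, x) must be 1, so at least one of y, x is 0.
Enumerating the 8 input combinations, 3 give t3 = 0 and 5 give t3 = 1.

3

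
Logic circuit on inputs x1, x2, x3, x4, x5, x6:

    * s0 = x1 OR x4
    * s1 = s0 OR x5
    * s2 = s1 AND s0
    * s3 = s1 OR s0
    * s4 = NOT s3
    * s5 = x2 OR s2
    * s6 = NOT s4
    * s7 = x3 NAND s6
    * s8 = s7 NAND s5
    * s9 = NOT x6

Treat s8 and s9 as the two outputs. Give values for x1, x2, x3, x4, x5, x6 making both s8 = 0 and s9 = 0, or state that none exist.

x1=1, x2=1, x3=0, x4=0, x5=0, x6=1

Check with x1=1, x2=1, x3=0, x4=0, x5=0, x6=1:
s0 = x1 OR x4 = 1 OR 0 = 1
s1 = s0 OR x5 = 1 OR 0 = 1
s2 = s1 AND s0 = 1 AND 1 = 1
s3 = s1 OR s0 = 1 OR 1 = 1
s4 = NOT s3 = NOT 1 = 0
s5 = x2 OR s2 = 1 OR 1 = 1
s6 = NOT s4 = NOT 0 = 1
s7 = x3 NAND s6 = 0 NAND 1 = 1
s8 = s7 NAND s5 = 1 NAND 1 = 0
s9 = NOT x6 = NOT 1 = 0
So s8 = 0 and s9 = 0.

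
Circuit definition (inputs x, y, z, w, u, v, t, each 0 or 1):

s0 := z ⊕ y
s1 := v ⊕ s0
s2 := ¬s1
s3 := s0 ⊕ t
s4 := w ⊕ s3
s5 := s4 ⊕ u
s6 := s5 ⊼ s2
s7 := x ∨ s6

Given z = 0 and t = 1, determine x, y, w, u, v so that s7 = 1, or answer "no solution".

Check with z = 0 and t = 1 and x=0, y=0, w=1, u=0, v=1:
s0 = z ⊕ y = 0 ⊕ 0 = 0
s1 = v ⊕ s0 = 1 ⊕ 0 = 1
s2 = ¬s1 = ¬1 = 0
s3 = s0 ⊕ t = 0 ⊕ 1 = 1
s4 = w ⊕ s3 = 1 ⊕ 1 = 0
s5 = s4 ⊕ u = 0 ⊕ 0 = 0
s6 = s5 ⊼ s2 = 0 ⊼ 0 = 1
s7 = x ∨ s6 = 0 ∨ 1 = 1
So s7 = 1.

x=0, y=0, w=1, u=0, v=1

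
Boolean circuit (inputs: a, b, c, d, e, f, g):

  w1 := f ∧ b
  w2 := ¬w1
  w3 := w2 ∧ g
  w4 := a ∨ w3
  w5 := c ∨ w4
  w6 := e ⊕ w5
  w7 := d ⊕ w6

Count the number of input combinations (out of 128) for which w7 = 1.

w7 = d ⊕ w6 must be 1, so d and w6 differ.
Enumerating the 128 input combinations, 64 give w7 = 1 and 64 give w7 = 0.

64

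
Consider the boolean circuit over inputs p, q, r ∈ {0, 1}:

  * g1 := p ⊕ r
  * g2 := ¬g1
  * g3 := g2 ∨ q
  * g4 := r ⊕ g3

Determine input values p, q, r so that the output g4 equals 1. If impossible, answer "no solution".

p=0, q=0, r=1

g4 = r ⊕ g3 must be 1, so r and g3 differ.
Check with p=0, q=0, r=1:
g1 = p ⊕ r = 0 ⊕ 1 = 1
g2 = ¬g1 = ¬1 = 0
g3 = g2 ∨ q = 0 ∨ 0 = 0
g4 = r ⊕ g3 = 1 ⊕ 0 = 1
So g4 = 1 as required.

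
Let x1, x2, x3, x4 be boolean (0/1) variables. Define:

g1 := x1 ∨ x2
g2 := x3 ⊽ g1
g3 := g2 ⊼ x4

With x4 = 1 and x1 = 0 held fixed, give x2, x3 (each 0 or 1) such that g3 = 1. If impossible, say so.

x2=0, x3=1

g3 = g2 ⊼ x4 must be 1, so at least one of g2, x4 is 0.
Check with x4 = 1 and x1 = 0 and x2=0, x3=1:
g1 = x1 ∨ x2 = 0 ∨ 0 = 0
g2 = x3 ⊽ g1 = 1 ⊽ 0 = 0
g3 = g2 ⊼ x4 = 0 ⊼ 1 = 1
So g3 = 1.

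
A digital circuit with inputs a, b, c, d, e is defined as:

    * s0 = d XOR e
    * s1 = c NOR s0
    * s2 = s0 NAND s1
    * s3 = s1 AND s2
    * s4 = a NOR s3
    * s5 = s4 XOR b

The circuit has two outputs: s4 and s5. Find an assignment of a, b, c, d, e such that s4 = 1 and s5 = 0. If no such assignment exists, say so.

Check with a=0, b=1, c=0, d=1, e=0:
s0 = d XOR e = 1 XOR 0 = 1
s1 = c NOR s0 = 0 NOR 1 = 0
s2 = s0 NAND s1 = 1 NAND 0 = 1
s3 = s1 AND s2 = 0 AND 1 = 0
s4 = a NOR s3 = 0 NOR 0 = 1
s5 = s4 XOR b = 1 XOR 1 = 0
So s4 = 1 and s5 = 0.

a=0, b=1, c=0, d=1, e=0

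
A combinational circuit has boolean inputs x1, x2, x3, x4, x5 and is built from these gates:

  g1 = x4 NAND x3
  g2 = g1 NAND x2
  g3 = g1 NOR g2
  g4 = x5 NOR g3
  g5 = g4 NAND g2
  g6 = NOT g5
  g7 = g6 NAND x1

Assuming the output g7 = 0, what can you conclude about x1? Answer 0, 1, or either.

1

g7 = g6 NAND x1 must be 0, so both g6 = 1 and x1 = 1.
g6 = NOT g5 must be 1, so g5 = 0.
Every assignment with g7 = 0 has x1 = 1; there are 5 such assignment(s).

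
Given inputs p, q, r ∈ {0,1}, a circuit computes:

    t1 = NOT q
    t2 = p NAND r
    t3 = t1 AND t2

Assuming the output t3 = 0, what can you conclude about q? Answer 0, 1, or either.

either

Both values of q occur among assignments with t3 = 0:
  q=0: p=1, q=0, r=1
  q=1: p=0, q=1, r=0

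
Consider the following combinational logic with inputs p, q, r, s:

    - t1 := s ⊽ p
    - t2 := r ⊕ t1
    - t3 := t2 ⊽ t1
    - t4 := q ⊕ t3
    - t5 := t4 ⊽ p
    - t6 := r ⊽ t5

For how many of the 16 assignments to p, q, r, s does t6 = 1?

6

t6 = r ⊽ t5 must be 1, so both r = 0 and t5 = 0.
t5 = t4 ⊽ p must be 0, so at least one of t4, p is 1.
Satisfying assignments:
  p=0, q=0, r=0, s=1
  p=0, q=1, r=0, s=0
  p=1, q=0, r=0, s=0
  p=1, q=0, r=0, s=1
  p=1, q=1, r=0, s=0
  p=1, q=1, r=0, s=1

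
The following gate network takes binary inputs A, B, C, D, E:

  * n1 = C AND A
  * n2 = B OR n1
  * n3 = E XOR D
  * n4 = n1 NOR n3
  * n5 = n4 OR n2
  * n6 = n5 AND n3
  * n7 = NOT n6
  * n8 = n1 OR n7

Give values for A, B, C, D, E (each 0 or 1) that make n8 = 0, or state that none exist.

n8 = n1 OR n7 must be 0, so both n1 = 0 and n7 = 0.
n1 = C AND A must be 0, so at least one of C, A is 0.
n7 = NOT n6 must be 0, so n6 = 1.
Check with A=0 B=1 C=1 D=0 E=1:
n1 = C AND A = 1 AND 0 = 0
n2 = B OR n1 = 1 OR 0 = 1
n3 = E XOR D = 1 XOR 0 = 1
n4 = n1 NOR n3 = 0 NOR 1 = 0
n5 = n4 OR n2 = 0 OR 1 = 1
n6 = n5 AND n3 = 1 AND 1 = 1
n7 = NOT n6 = NOT 1 = 0
n8 = n1 OR n7 = 0 OR 0 = 0
So n8 = 0 as required.

A=0 B=1 C=1 D=0 E=1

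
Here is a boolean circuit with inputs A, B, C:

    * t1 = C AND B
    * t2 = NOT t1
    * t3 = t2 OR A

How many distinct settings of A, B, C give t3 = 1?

t3 = t2 OR A must be 1, so at least one of t2, A is 1.
Enumerating the 8 input combinations, 7 give t3 = 1 and 1 give t3 = 0.

7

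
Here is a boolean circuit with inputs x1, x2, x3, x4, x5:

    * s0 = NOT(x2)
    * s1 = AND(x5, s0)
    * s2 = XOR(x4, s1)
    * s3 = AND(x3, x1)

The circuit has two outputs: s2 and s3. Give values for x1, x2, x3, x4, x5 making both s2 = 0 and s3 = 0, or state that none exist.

x1=0, x2=0, x3=0, x4=0, x5=0

Check with x1=0, x2=0, x3=0, x4=0, x5=0:
s0 = NOT(x2) = NOT 0 = 1
s1 = AND(x5, s0) = AND(0, 1) = 0
s2 = XOR(x4, s1) = XOR(0, 0) = 0
s3 = AND(x3, x1) = AND(0, 0) = 0
So s2 = 0 and s3 = 0.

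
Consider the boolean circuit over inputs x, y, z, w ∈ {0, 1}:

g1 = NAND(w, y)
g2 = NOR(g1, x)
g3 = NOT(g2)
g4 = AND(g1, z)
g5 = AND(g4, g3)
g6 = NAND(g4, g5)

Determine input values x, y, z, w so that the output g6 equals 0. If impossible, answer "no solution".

g6 = NAND(g4, g5) must be 0, so both g4 = 1 and g5 = 1.
g4 = AND(g1, z) must be 1, so both g1 = 1 and z = 1.
Check with x=0 y=0 z=1 w=0:
g1 = NAND(w, y) = NAND(0, 0) = 1
g2 = NOR(g1, x) = NOR(1, 0) = 0
g3 = NOT(g2) = NOT 0 = 1
g4 = AND(g1, z) = AND(1, 1) = 1
g5 = AND(g4, g3) = AND(1, 1) = 1
g6 = NAND(g4, g5) = NAND(1, 1) = 0
So g6 = 0 as required.

x=0 y=0 z=1 w=0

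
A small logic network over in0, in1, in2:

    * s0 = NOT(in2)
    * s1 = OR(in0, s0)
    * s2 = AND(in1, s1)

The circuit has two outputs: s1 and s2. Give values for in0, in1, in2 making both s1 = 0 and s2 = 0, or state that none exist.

in0=0, in1=1, in2=1

Check with in0=0, in1=1, in2=1:
s0 = NOT(in2) = NOT 1 = 0
s1 = OR(in0, s0) = OR(0, 0) = 0
s2 = AND(in1, s1) = AND(1, 0) = 0
So s1 = 0 and s2 = 0.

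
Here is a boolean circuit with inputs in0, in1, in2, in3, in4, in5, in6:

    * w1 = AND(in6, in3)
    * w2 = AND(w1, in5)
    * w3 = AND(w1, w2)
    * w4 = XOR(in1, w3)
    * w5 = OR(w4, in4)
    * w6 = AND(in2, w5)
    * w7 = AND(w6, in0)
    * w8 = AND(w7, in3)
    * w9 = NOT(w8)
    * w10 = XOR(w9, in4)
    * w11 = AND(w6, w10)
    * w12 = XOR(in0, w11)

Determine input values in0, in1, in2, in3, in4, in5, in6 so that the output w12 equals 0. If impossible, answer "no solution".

in0=0, in1=1, in2=0, in3=1, in4=0, in5=1, in6=0

Check with in0=0, in1=1, in2=0, in3=1, in4=0, in5=1, in6=0:
w1 = AND(in6, in3) = AND(0, 1) = 0
w2 = AND(w1, in5) = AND(0, 1) = 0
w3 = AND(w1, w2) = AND(0, 0) = 0
w4 = XOR(in1, w3) = XOR(1, 0) = 1
w5 = OR(w4, in4) = OR(1, 0) = 1
w6 = AND(in2, w5) = AND(0, 1) = 0
w7 = AND(w6, in0) = AND(0, 0) = 0
w8 = AND(w7, in3) = AND(0, 1) = 0
w9 = NOT(w8) = NOT 0 = 1
w10 = XOR(w9, in4) = XOR(1, 0) = 1
w11 = AND(w6, w10) = AND(0, 1) = 0
w12 = XOR(in0, w11) = XOR(0, 0) = 0
So w12 = 0 as required.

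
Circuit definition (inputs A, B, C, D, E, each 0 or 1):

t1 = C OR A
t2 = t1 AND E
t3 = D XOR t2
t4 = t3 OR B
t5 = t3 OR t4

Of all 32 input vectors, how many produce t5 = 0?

8

t5 = t3 OR t4 must be 0, so both t3 = 0 and t4 = 0.
Enumerating the 32 input combinations, 8 give t5 = 0 and 24 give t5 = 1.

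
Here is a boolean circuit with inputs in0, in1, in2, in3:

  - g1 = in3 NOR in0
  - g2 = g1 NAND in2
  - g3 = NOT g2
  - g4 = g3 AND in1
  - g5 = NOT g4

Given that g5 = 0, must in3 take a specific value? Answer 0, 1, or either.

0

g5 = NOT g4 must be 0, so g4 = 1.
g4 = g3 AND in1 must be 1, so both g3 = 1 and in1 = 1.
Every assignment with g5 = 0 has in3 = 0; there are 1 such assignment(s).
  in0=0, in1=1, in2=1, in3=0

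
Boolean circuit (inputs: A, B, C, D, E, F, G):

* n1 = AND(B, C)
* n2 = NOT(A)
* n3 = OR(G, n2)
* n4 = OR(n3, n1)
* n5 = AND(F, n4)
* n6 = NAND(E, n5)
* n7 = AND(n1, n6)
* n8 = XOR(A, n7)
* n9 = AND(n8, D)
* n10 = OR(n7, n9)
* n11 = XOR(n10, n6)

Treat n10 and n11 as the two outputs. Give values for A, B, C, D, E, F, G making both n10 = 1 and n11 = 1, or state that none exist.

Check with A=1, B=1, C=1, D=1, E=1, F=1, G=0:
n1 = AND(B, C) = AND(1, 1) = 1
n2 = NOT(A) = NOT 1 = 0
n3 = OR(G, n2) = OR(0, 0) = 0
n4 = OR(n3, n1) = OR(0, 1) = 1
n5 = AND(F, n4) = AND(1, 1) = 1
n6 = NAND(E, n5) = NAND(1, 1) = 0
n7 = AND(n1, n6) = AND(1, 0) = 0
n8 = XOR(A, n7) = XOR(1, 0) = 1
n9 = AND(n8, D) = AND(1, 1) = 1
n10 = OR(n7, n9) = OR(0, 1) = 1
n11 = XOR(n10, n6) = XOR(1, 0) = 1
So n10 = 1 and n11 = 1.

A=1, B=1, C=1, D=1, E=1, F=1, G=0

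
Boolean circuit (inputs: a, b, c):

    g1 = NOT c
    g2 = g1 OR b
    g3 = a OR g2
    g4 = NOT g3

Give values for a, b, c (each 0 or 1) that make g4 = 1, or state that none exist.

g4 = NOT g3 must be 1, so g3 = 0.
Check with a=0, b=0, c=1:
g1 = NOT c = NOT 1 = 0
g2 = g1 OR b = 0 OR 0 = 0
g3 = a OR g2 = 0 OR 0 = 0
g4 = NOT g3 = NOT 0 = 1
So g4 = 1 as required.

a=0, b=0, c=1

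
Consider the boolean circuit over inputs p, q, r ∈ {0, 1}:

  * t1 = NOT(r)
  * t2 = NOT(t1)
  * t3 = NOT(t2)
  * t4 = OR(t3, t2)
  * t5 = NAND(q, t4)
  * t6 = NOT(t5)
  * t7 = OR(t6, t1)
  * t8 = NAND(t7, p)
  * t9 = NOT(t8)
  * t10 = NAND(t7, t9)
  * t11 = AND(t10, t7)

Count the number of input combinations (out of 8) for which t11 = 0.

t11 = AND(t10, t7) must be 0, so at least one of t10, t7 is 0.
Satisfying assignments:
  p=0, q=0, r=1
  p=1, q=0, r=0
  p=1, q=0, r=1
  p=1, q=1, r=0
  p=1, q=1, r=1

5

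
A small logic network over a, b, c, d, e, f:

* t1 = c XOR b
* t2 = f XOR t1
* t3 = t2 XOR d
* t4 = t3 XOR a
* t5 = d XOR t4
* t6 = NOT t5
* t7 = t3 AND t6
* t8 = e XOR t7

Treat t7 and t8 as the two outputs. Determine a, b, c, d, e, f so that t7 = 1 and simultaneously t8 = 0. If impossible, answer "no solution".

Check with a=0 b=0 c=1 d=1 e=1 f=1:
t1 = c XOR b = 1 XOR 0 = 1
t2 = f XOR t1 = 1 XOR 1 = 0
t3 = t2 XOR d = 0 XOR 1 = 1
t4 = t3 XOR a = 1 XOR 0 = 1
t5 = d XOR t4 = 1 XOR 1 = 0
t6 = NOT t5 = NOT 0 = 1
t7 = t3 AND t6 = 1 AND 1 = 1
t8 = e XOR t7 = 1 XOR 1 = 0
So t7 = 1 and t8 = 0.

a=0 b=0 c=1 d=1 e=1 f=1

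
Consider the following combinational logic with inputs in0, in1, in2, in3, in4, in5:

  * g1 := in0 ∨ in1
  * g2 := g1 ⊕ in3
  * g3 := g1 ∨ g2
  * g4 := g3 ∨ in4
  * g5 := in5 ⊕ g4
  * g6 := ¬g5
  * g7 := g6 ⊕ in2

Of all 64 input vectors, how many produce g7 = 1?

32

g7 = g6 ⊕ in2 must be 1, so g6 and in2 differ.
Enumerating the 64 input combinations, 32 give g7 = 1 and 32 give g7 = 0.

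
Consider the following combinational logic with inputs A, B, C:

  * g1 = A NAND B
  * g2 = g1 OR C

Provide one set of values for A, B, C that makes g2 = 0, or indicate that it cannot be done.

A=1 B=1 C=0

g2 = g1 OR C must be 0, so both g1 = 0 and C = 0.
g1 = A NAND B must be 0, so both A = 1 and B = 1.
Check with A=1 B=1 C=0:
g1 = A NAND B = 1 NAND 1 = 0
g2 = g1 OR C = 0 OR 0 = 0
So g2 = 0 as required.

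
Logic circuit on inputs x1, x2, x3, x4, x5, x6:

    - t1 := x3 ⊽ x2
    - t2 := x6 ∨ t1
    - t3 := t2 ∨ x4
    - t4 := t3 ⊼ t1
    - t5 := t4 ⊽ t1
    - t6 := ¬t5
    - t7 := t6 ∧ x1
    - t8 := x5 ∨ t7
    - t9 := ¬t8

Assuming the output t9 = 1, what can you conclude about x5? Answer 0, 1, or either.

0

t9 = ¬t8 must be 1, so t8 = 0.
Every assignment with t9 = 1 has x5 = 0; there are 16 such assignment(s).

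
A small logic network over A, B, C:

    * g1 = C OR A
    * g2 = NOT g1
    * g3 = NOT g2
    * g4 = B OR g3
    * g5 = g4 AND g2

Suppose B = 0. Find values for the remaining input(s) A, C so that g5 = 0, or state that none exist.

A=1 C=1

g5 = g4 AND g2 must be 0, so at least one of g4, g2 is 0.
Check with B = 0 and A=1, C=1:
g1 = C OR A = 1 OR 1 = 1
g2 = NOT g1 = NOT 1 = 0
g3 = NOT g2 = NOT 0 = 1
g4 = B OR g3 = 0 OR 1 = 1
g5 = g4 AND g2 = 1 AND 0 = 0
So g5 = 0.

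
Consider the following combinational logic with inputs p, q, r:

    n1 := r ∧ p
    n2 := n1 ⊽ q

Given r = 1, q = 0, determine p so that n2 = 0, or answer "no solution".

p=1

n2 = n1 ⊽ q must be 0, so at least one of n1, q is 1.
Check with r = 1, q = 0 and p=1:
n1 = r ∧ p = 1 ∧ 1 = 1
n2 = n1 ⊽ q = 1 ⊽ 0 = 0
So n2 = 0.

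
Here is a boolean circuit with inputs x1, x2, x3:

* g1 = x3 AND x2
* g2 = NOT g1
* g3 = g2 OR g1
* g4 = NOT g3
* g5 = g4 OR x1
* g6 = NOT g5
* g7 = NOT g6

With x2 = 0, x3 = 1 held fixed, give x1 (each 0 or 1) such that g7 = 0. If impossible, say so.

x1=0

Check with x2 = 0, x3 = 1 and x1=0:
g1 = x3 AND x2 = 1 AND 0 = 0
g2 = NOT g1 = NOT 0 = 1
g3 = g2 OR g1 = 1 OR 0 = 1
g4 = NOT g3 = NOT 1 = 0
g5 = g4 OR x1 = 0 OR 0 = 0
g6 = NOT g5 = NOT 0 = 1
g7 = NOT g6 = NOT 1 = 0
So g7 = 0.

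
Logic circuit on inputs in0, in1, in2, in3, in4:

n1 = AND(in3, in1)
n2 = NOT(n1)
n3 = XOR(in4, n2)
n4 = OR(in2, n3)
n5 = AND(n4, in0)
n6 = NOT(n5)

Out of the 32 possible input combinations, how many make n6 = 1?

n6 = NOT(n5) must be 1, so n5 = 0.
Enumerating the 32 input combinations, 20 give n6 = 1 and 12 give n6 = 0.

20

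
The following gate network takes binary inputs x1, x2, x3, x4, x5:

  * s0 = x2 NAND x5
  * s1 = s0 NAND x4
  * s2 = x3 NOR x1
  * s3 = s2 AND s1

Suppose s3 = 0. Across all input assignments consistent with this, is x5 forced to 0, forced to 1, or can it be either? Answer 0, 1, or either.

Both values of x5 occur among assignments with s3 = 0:
  x5=0: x1=0, x2=0, x3=0, x4=1, x5=0
  x5=1: x1=0, x2=0, x3=0, x4=1, x5=1

either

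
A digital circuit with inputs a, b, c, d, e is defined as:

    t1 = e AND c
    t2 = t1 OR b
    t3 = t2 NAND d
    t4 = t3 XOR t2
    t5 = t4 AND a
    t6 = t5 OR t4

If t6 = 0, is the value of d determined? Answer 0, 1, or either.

0

t6 = t5 OR t4 must be 0, so both t5 = 0 and t4 = 0.
t5 = t4 AND a must be 0, so at least one of t4, a is 0.
Every assignment with t6 = 0 has d = 0; there are 10 such assignment(s).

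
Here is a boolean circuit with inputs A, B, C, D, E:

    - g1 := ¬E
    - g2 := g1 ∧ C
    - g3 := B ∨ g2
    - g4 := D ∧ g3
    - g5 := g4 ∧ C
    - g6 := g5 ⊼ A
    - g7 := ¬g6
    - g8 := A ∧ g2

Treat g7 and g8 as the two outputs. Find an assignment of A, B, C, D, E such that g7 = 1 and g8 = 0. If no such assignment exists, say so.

A=1 B=1 C=1 D=1 E=1

Check with A=1 B=1 C=1 D=1 E=1:
g1 = ¬E = ¬1 = 0
g2 = g1 ∧ C = 0 ∧ 1 = 0
g3 = B ∨ g2 = 1 ∨ 0 = 1
g4 = D ∧ g3 = 1 ∧ 1 = 1
g5 = g4 ∧ C = 1 ∧ 1 = 1
g6 = g5 ⊼ A = 1 ⊼ 1 = 0
g7 = ¬g6 = ¬0 = 1
g8 = A ∧ g2 = 1 ∧ 0 = 0
So g7 = 1 and g8 = 0.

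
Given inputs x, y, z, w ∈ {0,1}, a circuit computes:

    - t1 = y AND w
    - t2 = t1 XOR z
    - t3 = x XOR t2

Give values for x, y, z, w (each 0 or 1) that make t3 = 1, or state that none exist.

x=1, y=1, z=1, w=1

t3 = x XOR t2 must be 1, so x and t2 differ.
Check with x=1, y=1, z=1, w=1:
t1 = y AND w = 1 AND 1 = 1
t2 = t1 XOR z = 1 XOR 1 = 0
t3 = x XOR t2 = 1 XOR 0 = 1
So t3 = 1 as required.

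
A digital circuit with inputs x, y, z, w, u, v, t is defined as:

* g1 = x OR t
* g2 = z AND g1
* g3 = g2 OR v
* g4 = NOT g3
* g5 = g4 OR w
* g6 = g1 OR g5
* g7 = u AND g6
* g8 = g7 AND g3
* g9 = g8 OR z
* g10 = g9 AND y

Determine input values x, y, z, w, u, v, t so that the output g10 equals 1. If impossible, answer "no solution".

g10 = g9 AND y must be 1, so both g9 = 1 and y = 1.
g9 = g8 OR z must be 1, so at least one of g8, z is 1.
Check with x=0, y=1, z=1, w=1, u=0, v=1, t=1:
g1 = x OR t = 0 OR 1 = 1
g2 = z AND g1 = 1 AND 1 = 1
g3 = g2 OR v = 1 OR 1 = 1
g4 = NOT g3 = NOT 1 = 0
g5 = g4 OR w = 0 OR 1 = 1
g6 = g1 OR g5 = 1 OR 1 = 1
g7 = u AND g6 = 0 AND 1 = 0
g8 = g7 AND g3 = 0 AND 1 = 0
g9 = g8 OR z = 0 OR 1 = 1
g10 = g9 AND y = 1 AND 1 = 1
So g10 = 1 as required.

x=0, y=1, z=1, w=1, u=0, v=1, t=1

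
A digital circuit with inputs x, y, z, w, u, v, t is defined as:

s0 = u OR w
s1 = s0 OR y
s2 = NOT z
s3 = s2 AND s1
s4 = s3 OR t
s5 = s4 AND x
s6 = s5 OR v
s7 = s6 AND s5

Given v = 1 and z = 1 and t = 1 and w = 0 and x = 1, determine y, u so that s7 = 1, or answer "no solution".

y=1, u=0

s7 = s6 AND s5 must be 1, so both s6 = 1 and s5 = 1.
s6 = s5 OR v must be 1, so at least one of s5, v is 1.
Check with v = 1 and z = 1 and t = 1 and w = 0 and x = 1 and y=1, u=0:
s0 = u OR w = 0 OR 0 = 0
s1 = s0 OR y = 0 OR 1 = 1
s2 = NOT z = NOT 1 = 0
s3 = s2 AND s1 = 0 AND 1 = 0
s4 = s3 OR t = 0 OR 1 = 1
s5 = s4 AND x = 1 AND 1 = 1
s6 = s5 OR v = 1 OR 1 = 1
s7 = s6 AND s5 = 1 AND 1 = 1
So s7 = 1.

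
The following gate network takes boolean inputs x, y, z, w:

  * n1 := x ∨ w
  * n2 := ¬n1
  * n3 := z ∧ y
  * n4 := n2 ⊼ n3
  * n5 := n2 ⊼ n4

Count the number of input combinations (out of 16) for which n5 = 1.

13

n5 = n2 ⊼ n4 must be 1, so at least one of n2, n4 is 0.
Enumerating the 16 input combinations, 13 give n5 = 1 and 3 give n5 = 0.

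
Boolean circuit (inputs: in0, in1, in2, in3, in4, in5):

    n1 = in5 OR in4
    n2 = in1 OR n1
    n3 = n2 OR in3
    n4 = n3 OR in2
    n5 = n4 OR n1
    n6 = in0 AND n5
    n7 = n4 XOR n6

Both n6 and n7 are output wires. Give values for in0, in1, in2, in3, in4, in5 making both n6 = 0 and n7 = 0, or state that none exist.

in0=0, in1=0, in2=0, in3=0, in4=0, in5=0

Check with in0=0, in1=0, in2=0, in3=0, in4=0, in5=0:
n1 = in5 OR in4 = 0 OR 0 = 0
n2 = in1 OR n1 = 0 OR 0 = 0
n3 = n2 OR in3 = 0 OR 0 = 0
n4 = n3 OR in2 = 0 OR 0 = 0
n5 = n4 OR n1 = 0 OR 0 = 0
n6 = in0 AND n5 = 0 AND 0 = 0
n7 = n4 XOR n6 = 0 XOR 0 = 0
So n6 = 0 and n7 = 0.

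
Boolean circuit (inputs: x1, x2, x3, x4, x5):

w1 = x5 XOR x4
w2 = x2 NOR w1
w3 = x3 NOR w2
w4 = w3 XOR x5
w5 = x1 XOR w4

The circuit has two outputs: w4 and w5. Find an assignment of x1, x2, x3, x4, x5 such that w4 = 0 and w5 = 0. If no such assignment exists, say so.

Check with x1=0, x2=0, x3=0, x4=0, x5=1:
w1 = x5 XOR x4 = 1 XOR 0 = 1
w2 = x2 NOR w1 = 0 NOR 1 = 0
w3 = x3 NOR w2 = 0 NOR 0 = 1
w4 = w3 XOR x5 = 1 XOR 1 = 0
w5 = x1 XOR w4 = 0 XOR 0 = 0
So w4 = 0 and w5 = 0.

x1=0, x2=0, x3=0, x4=0, x5=1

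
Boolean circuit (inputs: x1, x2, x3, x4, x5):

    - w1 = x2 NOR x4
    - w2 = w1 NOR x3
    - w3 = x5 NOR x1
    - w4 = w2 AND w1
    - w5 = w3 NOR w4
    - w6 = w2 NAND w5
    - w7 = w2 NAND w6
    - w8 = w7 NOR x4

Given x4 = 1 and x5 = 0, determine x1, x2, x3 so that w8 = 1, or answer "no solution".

no solution exists

With x4 = 1 and x5 = 0 fixed, none of the 8 settings of x1, x2, x3 give w8 = 1.
For example, with x1=0, x2=0, x3=0:
w1 = x2 NOR x4 = 0 NOR 1 = 0
w2 = w1 NOR x3 = 0 NOR 0 = 1
w3 = x5 NOR x1 = 0 NOR 0 = 1
w4 = w2 AND w1 = 1 AND 0 = 0
w5 = w3 NOR w4 = 1 NOR 0 = 0
w6 = w2 NAND w5 = 1 NAND 0 = 1
w7 = w2 NAND w6 = 1 NAND 1 = 0
w8 = w7 NOR x4 = 0 NOR 1 = 0
giving w8 = 0 ≠ 1.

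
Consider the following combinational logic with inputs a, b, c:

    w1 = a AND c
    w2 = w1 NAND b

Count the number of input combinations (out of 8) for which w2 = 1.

7

w2 = w1 NAND b must be 1, so at least one of w1, b is 0.
Enumerating the 8 input combinations, 7 give w2 = 1 and 1 give w2 = 0.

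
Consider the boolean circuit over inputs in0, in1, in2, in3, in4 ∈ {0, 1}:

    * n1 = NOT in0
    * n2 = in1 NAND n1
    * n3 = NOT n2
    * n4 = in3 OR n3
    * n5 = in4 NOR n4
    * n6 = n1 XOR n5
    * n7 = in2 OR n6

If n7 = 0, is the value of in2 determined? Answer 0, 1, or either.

0

n7 = in2 OR n6 must be 0, so both in2 = 0 and n6 = 0.
n6 = n1 XOR n5 must be 0, so n1 and n5 are equal.
Every assignment with n7 = 0 has in2 = 0; there are 7 such assignment(s).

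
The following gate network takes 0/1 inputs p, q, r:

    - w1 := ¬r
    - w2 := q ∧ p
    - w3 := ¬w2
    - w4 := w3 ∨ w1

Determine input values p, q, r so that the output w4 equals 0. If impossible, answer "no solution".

w4 = w3 ∨ w1 must be 0, so both w3 = 0 and w1 = 0.
w3 = ¬w2 must be 0, so w2 = 1.
w1 = ¬r must be 0, so r = 1.
Check with p=1, q=1, r=1:
w1 = ¬r = ¬1 = 0
w2 = q ∧ p = 1 ∧ 1 = 1
w3 = ¬w2 = ¬1 = 0
w4 = w3 ∨ w1 = 0 ∨ 0 = 0
So w4 = 0 as required.

p=1, q=1, r=1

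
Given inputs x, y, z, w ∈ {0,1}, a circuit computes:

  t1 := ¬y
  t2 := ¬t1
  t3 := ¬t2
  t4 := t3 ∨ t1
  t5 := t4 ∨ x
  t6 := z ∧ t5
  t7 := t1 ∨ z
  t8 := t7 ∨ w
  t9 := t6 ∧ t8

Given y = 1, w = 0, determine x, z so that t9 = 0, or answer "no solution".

t9 = t6 ∧ t8 must be 0, so at least one of t6, t8 is 0.
Check with y = 1, w = 0 and x=0, z=1:
t1 = ¬y = ¬1 = 0
t2 = ¬t1 = ¬0 = 1
t3 = ¬t2 = ¬1 = 0
t4 = t3 ∨ t1 = 0 ∨ 0 = 0
t5 = t4 ∨ x = 0 ∨ 0 = 0
t6 = z ∧ t5 = 1 ∧ 0 = 0
t7 = t1 ∨ z = 0 ∨ 1 = 1
t8 = t7 ∨ w = 1 ∨ 0 = 1
t9 = t6 ∧ t8 = 0 ∧ 1 = 0
So t9 = 0.

x=0 z=1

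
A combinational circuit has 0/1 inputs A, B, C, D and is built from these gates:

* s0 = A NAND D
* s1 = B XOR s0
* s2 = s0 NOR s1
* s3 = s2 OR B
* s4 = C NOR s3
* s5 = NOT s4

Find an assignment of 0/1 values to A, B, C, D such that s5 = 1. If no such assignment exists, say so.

A=1, B=1, C=1, D=0

s5 = NOT s4 must be 1, so s4 = 0.
s4 = C NOR s3 must be 0, so at least one of C, s3 is 1.
Check with A=1, B=1, C=1, D=0:
s0 = A NAND D = 1 NAND 0 = 1
s1 = B XOR s0 = 1 XOR 1 = 0
s2 = s0 NOR s1 = 1 NOR 0 = 0
s3 = s2 OR B = 0 OR 1 = 1
s4 = C NOR s3 = 1 NOR 1 = 0
s5 = NOT s4 = NOT 0 = 1
So s5 = 1 as required.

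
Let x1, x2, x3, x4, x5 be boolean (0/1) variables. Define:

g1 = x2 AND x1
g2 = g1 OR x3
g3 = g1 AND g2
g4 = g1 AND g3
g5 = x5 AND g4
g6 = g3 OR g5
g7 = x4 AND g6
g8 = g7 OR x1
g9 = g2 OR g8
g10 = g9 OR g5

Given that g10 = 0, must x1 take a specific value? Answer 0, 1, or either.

g10 = g9 OR g5 must be 0, so both g9 = 0 and g5 = 0.
g9 = g2 OR g8 must be 0, so both g2 = 0 and g8 = 0.
g5 = x5 AND g4 must be 0, so at least one of x5, g4 is 0.
Every assignment with g10 = 0 has x1 = 0; there are 8 such assignment(s).

0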